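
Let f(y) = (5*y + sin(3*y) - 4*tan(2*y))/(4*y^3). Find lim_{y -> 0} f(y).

-91/24

Substitution gives 0/0; apply L'Hôpital's rule 3 times.
After differentiating numerator and denominator 3 times the quotient is (-27*cos(3*y) - 192*tan(2*y)^4 - 256*tan(2*y)^2 - 64)/(24); at y = 0 this is -91/24.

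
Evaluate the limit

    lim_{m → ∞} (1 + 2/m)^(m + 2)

The base → 1 and the exponent → ∞: a 1^∞ form.
Take logarithms: (m + 2)·ln(1 + 2/m). Since ln(1+u) ~ u for small u, this behaves like (m)·(2/m) → 2.
So the limit is e^(2).

e^(2)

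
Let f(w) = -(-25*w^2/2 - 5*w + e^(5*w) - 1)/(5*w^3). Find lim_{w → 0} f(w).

Direct substitution gives 0/0.
Apply L'Hôpital: lim (-25*w + 5*e^(5*w) - 5)/(-15*w^2), still 0/0.
Apply L'Hôpital: lim (25*e^(5*w) - 25)/(-30*w), still 0/0.
After 3 applications of L'Hôpital's rule the quotient is (125*e^(5*w))/(-30); substituting w = 0 gives -25/6.

-25/6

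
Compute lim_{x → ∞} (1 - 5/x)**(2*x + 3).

Write it as [(1 - 5/x)^x]^(2) · (1 - 5/x)^(3). The bracketed term tends to e^(-5) and the second factor to 1, so the limit is e^(-10).

e^(-10)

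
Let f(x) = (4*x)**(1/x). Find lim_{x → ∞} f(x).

Base → ∞ and exponent → 0: an ∞^0 form.
Take logs: (1/x)·ln(4·x^1) = (ln 4 + 1·ln x)/x → 0.
So the limit is e^0 = 1.

1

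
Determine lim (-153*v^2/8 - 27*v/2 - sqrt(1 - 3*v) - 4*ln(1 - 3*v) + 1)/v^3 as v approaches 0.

603/16

Substitution gives 0/0; apply L'Hôpital's rule 3 times.
After differentiating numerator and denominator 3 times the quotient is (216/(1 - 3*v)^3 - 81*(3*v - 1)^3/(8*(1 - 3*v)^(11/2)))/(6); at v = 0 this is 603/16.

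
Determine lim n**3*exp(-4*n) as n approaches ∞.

Write as n^3/e^{4n}, an ∞/∞ form.
Exponential growth dominates any polynomial, so repeated L'Hôpital (or the standard result) gives 0.

0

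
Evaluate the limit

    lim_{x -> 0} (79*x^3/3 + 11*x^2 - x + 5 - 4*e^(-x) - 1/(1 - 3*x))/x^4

-487/6

Substitution gives 0/0; apply L'Hôpital's rule 4 times.
After differentiating numerator and denominator 4 times the quotient is (-4*e^(-x) + 1944/(3*x - 1)^5)/(24); at x = 0 this is -487/6.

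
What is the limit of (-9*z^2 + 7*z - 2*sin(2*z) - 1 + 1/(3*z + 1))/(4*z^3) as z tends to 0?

Substitution gives 0/0 (the numerator vanishes to order 3).
Expand each term to order z^3: the coefficient of z^3 in 1/(1 + 3z) is -27 and in -2·sin(2z) is 8/3.
Lower-order terms cancel with the polynomial part, so the numerator is (-73/3)·z^3 + o(z^3), and the limit is (-73/3)/(4) = -73/12.

-73/12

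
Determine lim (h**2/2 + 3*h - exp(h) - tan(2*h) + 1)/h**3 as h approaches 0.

-17/6

Substitution gives 0/0 (the numerator vanishes to order 3).
Expand each term to order h^3: the coefficient of h^3 in −tan(2h) is -8/3 and in −e^(h) is -1/6.
Lower-order terms cancel with the polynomial part, so the numerator is (-17/6)·h^3 + o(h^3), and the limit is (-17/6)/(1) = -17/6.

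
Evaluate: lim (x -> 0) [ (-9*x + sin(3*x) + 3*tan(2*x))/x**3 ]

7/2

Substitution gives 0/0 (the numerator vanishes to order 3).
Expand each term to order x^3: the coefficient of x^3 in 3·tan(2x) is 8 and in sin(3x) is -9/2.
Lower-order terms cancel with the polynomial part, so the numerator is (7/2)·x^3 + o(x^3), and the limit is (7/2)/(1) = 7/2.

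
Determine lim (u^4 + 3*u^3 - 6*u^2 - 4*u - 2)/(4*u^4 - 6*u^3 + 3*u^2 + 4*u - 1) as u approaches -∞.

1/4

Numerator and denominator both have degree 4.
Dividing every term by u^4, all lower-order terms vanish and the limit is the ratio of leading coefficients, 1/(4) = 1/4.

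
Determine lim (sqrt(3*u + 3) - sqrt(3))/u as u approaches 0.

A 0/0 form; rationalise with √(3 + 3u) + √3. This collapses the numerator to 3u, leaving 3/(√(3 + 3u) + √3) → 3/(2√3) = √(3)/2.

√(3)/2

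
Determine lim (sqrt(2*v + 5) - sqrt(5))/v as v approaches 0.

√(5)/5

Substitution gives 0/0. Multiply numerator and denominator by the conjugate √(5 + 2v) + √5.
The numerator becomes (5 + 2v) − 5 = 2v, so the expression simplifies to 2/(√(5 + 2v) + √5).
Letting v → 0 gives 2/(2√5) = √(5)/5.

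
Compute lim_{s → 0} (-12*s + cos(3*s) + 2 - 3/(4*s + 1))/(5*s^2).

Substitution gives 0/0; apply L'Hôpital's rule 2 times.
After differentiating numerator and denominator 2 times the quotient is (-9*cos(3*s) - 96/(4*s + 1)^3)/(10); at s = 0 this is -21/2.

-21/2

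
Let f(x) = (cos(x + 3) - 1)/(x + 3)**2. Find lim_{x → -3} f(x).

Direct substitution gives 0/0.
Apply L'Hôpital: lim (-sin(x + 3))/(2*x + 6), still 0/0.
After 2 applications of L'Hôpital's rule the quotient is (-cos(x + 3))/(2); substituting x = -3 gives -1/2.

-1/2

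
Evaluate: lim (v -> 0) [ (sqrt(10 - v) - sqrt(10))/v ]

Substitution gives 0/0. Multiply numerator and denominator by the conjugate √(10 - v) + √10.
The numerator becomes (10 - v) − 10 = -v, so the expression simplifies to -1/(√(10 - v) + √10).
Letting v → 0 gives -1/(2√10) = -√(10)/20.

-√(10)/20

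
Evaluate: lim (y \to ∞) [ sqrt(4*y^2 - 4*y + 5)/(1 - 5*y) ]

For large |y|, √(4*y^2 - 4*y + 5) ≈ √4·|y| and the denominator ≈ -5y.
Since y → +∞, |y| = y, giving √4/(-5) = -2/5.

-2/5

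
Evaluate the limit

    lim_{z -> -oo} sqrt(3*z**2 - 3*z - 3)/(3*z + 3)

For large |z|, √(3*z^2 - 3*z - 3) ≈ √3·|z| and the denominator ≈ 3z.
Since z → −∞, |z| = −z, giving −√3/(3) = -√(3)/3.

-√(3)/3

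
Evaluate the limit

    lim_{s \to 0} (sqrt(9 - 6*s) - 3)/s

-1

A 0/0 form; rationalise with √(9 - 6s) + √9. This collapses the numerator to -6s, leaving -6/(√(9 - 6s) + √9) → -6/(2√9) = -1.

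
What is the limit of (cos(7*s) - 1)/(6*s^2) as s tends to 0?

-49/12

Direct substitution gives 0/0.
Apply L'Hôpital: lim (-7*sin(7*s))/(12*s), still 0/0.
After 2 applications of L'Hôpital's rule the quotient is (-49*cos(7*s))/(12); substituting s = 0 gives -49/12.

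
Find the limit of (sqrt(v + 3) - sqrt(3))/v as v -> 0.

Substitution gives 0/0. Multiply numerator and denominator by the conjugate √(3 + v) + √3.
The numerator becomes (3 + v) − 3 = v, so the expression simplifies to 1/(√(3 + v) + √3).
Letting v → 0 gives 1/(2√3) = √(3)/6.

√(3)/6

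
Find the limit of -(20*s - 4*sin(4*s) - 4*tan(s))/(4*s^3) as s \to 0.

Substitution gives 0/0 (the numerator vanishes to order 3).
Expand each term to order s^3: the coefficient of s^3 in -4·sin(4s) is 128/3 and in -4·tan(s) is -4/3.
Lower-order terms cancel with the polynomial part, so the numerator is (124/3)·s^3 + o(s^3), and the limit is (124/3)/(-4) = -31/3.

-31/3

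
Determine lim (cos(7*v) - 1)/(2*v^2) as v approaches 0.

Direct substitution gives 0/0.
Apply L'Hôpital: lim (-7*sin(7*v))/(4*v), still 0/0.
After 2 applications of L'Hôpital's rule the quotient is (-49*cos(7*v))/(4); substituting v = 0 gives -49/4.

-49/4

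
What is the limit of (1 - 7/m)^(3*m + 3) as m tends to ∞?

e^(-21)

Write it as [(1 - 7/m)^m]^(3) · (1 - 7/m)^(3). The bracketed term tends to e^(-7) and the second factor to 1, so the limit is e^(-21).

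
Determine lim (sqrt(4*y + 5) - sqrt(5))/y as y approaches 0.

Substitution gives 0/0. Multiply numerator and denominator by the conjugate √(5 + 4y) + √5.
The numerator becomes (5 + 4y) − 5 = 4y, so the expression simplifies to 4/(√(5 + 4y) + √5).
Letting y → 0 gives 4/(2√5) = 2*√(5)/5.

2*√(5)/5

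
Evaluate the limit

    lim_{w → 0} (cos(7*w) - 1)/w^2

Direct substitution gives 0/0.
Apply L'Hôpital: lim (-7*sin(7*w))/(2*w), still 0/0.
After 2 applications of L'Hôpital's rule the quotient is (-49*cos(7*w))/(2); substituting w = 0 gives -49/2.

-49/2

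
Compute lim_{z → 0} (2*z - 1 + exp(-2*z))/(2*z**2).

Direct substitution gives 0/0.
Apply L'Hôpital: lim (2 - 2*e^(-2*z))/(4*z), still 0/0.
After 2 applications of L'Hôpital's rule the quotient is (4*e^(-2*z))/(4); substituting z = 0 gives 1.

1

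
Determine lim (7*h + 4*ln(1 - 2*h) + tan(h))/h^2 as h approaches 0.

Substitution gives 0/0; apply L'Hôpital's rule 2 times.
After differentiating numerator and denominator 2 times the quotient is (2*tan(h)/cos(h)^2 - 16/(2*h - 1)^2)/(2); at h = 0 this is -8.

-8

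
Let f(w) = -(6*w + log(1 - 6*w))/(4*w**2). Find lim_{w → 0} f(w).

9/2

Direct substitution gives 0/0.
Apply L'Hôpital: lim (6 - 6/(1 - 6*w))/(-8*w), still 0/0.
After 2 applications of L'Hôpital's rule the quotient is (-36/(1 - 6*w)^2)/(-8); substituting w = 0 gives 9/2.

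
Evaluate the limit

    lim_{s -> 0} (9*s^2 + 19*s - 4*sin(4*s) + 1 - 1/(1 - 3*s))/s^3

Substitution gives 0/0 (the numerator vanishes to order 3).
Expand each term to order s^3: the coefficient of s^3 in −1/(1 - 3s) is -27 and in -4·sin(4s) is 128/3.
Lower-order terms cancel with the polynomial part, so the numerator is (47/3)·s^3 + o(s^3), and the limit is (47/3)/(1) = 47/3.

47/3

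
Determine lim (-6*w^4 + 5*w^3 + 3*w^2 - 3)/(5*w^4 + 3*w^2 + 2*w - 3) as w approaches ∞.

-6/5

Numerator and denominator both have degree 4.
Dividing every term by w^4, all lower-order terms vanish and the limit is the ratio of leading coefficients, -6/(5) = -6/5.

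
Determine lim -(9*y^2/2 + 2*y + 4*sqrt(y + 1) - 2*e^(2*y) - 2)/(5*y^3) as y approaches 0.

Substitution gives 0/0 (the numerator vanishes to order 3).
Expand each term to order y^3: the coefficient of y^3 in -2·e^(2y) is -8/3 and in 4·√(1 + y) is 1/4.
Lower-order terms cancel with the polynomial part, so the numerator is (-29/12)·y^3 + o(y^3), and the limit is (-29/12)/(-5) = 29/60.

29/60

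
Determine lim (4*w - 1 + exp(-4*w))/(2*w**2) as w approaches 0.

Direct substitution gives 0/0.
Apply L'Hôpital: lim (4 - 4*e^(-4*w))/(4*w), still 0/0.
After 2 applications of L'Hôpital's rule the quotient is (16*e^(-4*w))/(4); substituting w = 0 gives 4.

4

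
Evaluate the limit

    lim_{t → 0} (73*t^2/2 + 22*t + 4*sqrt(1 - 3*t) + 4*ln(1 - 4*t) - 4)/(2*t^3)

-1105/24

Substitution gives 0/0 (the numerator vanishes to order 3).
Expand each term to order t^3: the coefficient of t^3 in 4·ln(1 - 4t) is -256/3 and in 4·√(1 - 3t) is -27/4.
Lower-order terms cancel with the polynomial part, so the numerator is (-1105/12)·t^3 + o(t^3), and the limit is (-1105/12)/(2) = -1105/24.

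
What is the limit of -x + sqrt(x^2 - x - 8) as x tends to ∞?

This has the form ∞ − ∞. Multiply and divide by the conjugate √(x^2 - x - 8) + x.
That gives (-x - 8) / (√(x^2 - x - 8) + x).
Divide numerator and denominator by x: the limit is -1/(2·1) = -1/2.

-1/2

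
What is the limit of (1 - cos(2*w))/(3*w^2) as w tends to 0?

2/3

Substitution gives 0/0.
Use (1 − cos u)/u² → 1/2 with u = 2w: the limit is 2²/(2·3) = 2/3.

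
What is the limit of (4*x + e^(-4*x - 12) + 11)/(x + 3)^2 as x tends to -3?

8

Direct substitution gives 0/0.
Apply L'Hôpital: lim (4 - 4*e^(-4*x - 12))/(2*x + 6), still 0/0.
After 2 applications of L'Hôpital's rule the quotient is (16*e^(-4*x - 12))/(2); substituting x = -3 gives 8.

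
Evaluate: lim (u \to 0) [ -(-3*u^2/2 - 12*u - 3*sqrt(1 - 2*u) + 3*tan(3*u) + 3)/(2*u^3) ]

Substitution gives 0/0; apply L'Hôpital's rule 3 times.
After differentiating numerator and denominator 3 times the quotient is (486*tan(3*u)^2/cos(3*u)^2 + 162/cos(3*u)^2 + 9/(1 - 2*u)^(5/2))/(-12); at u = 0 this is -57/4.

-57/4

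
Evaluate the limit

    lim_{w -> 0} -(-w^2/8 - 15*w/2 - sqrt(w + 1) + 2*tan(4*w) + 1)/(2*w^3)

Substitution gives 0/0 (the numerator vanishes to order 3).
Expand each term to order w^3: the coefficient of w^3 in 2·tan(4w) is 128/3 and in −√(1 + w) is -1/16.
Lower-order terms cancel with the polynomial part, so the numerator is (2045/48)·w^3 + o(w^3), and the limit is (2045/48)/(-2) = -2045/96.

-2045/96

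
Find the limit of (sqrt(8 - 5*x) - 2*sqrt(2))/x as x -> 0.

-5*√(2)/8

A 0/0 form; rationalise with √(8 - 5x) + √8. This collapses the numerator to -5x, leaving -5/(√(8 - 5x) + √8) → -5/(2√8) = -5*√(2)/8.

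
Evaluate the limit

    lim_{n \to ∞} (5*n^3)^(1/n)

Base → ∞ and exponent → 0: an ∞^0 form.
Take logs: (1/n)·ln(5·n^3) = (ln 5 + 3·ln n)/n → 0.
So the limit is e^0 = 1.

1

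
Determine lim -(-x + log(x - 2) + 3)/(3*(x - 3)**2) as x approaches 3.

1/6

Direct substitution gives 0/0.
Apply L'Hôpital: lim (-1 + 1/(x - 2))/(18 - 6*x), still 0/0.
After 2 applications of L'Hôpital's rule the quotient is (-1/(x - 2)^2)/(-6); substituting x = 3 gives 1/6.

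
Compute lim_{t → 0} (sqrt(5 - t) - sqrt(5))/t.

-√(5)/10

A 0/0 form; rationalise with √(5 - t) + √5. This collapses the numerator to -t, leaving -1/(√(5 - t) + √5) → -1/(2√5) = -√(5)/10.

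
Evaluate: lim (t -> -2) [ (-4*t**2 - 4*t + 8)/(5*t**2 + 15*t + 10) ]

-12/5

At t = -2 both the top and bottom vanish — a removable singularity. Factoring out (t + 2) from each leaves (4 - 4*t)/(5*t + 5), which at t = -2 equals -12/5.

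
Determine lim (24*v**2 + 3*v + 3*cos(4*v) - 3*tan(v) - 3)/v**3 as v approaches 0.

Substitution gives 0/0; apply L'Hôpital's rule 3 times.
After differentiating numerator and denominator 3 times the quotient is (192*sin(4*v) - 18*tan(v)^4 - 24*tan(v)^2 - 6)/(6); at v = 0 this is -1.

-1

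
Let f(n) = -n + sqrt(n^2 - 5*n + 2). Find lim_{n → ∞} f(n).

An ∞ − ∞ form. Rationalising with the conjugate, the difference becomes (-5n + 2) / (√(n^2 - 5*n + 2) + n).
For large n the denominator behaves like 2·n, so the quotient tends to -5/2 = -5/2.

-5/2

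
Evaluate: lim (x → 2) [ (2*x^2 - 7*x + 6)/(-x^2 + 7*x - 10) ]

1/3

Direct substitution gives 0/0, so factor. Both numerator and denominator have (x - 2) as a factor.
After cancelling, the expression reduces to (2*x - 3)/(5 - x).
Substituting x = 2 gives 1/3.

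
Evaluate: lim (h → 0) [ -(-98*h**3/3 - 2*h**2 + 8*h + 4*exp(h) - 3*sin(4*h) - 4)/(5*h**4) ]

Substitution gives 0/0; apply L'Hôpital's rule 4 times.
After differentiating numerator and denominator 4 times the quotient is (4*e^(h) - 768*sin(4*h))/(-120); at h = 0 this is -1/30.

-1/30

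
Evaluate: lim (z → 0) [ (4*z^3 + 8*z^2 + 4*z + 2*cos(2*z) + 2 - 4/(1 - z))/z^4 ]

Substitution gives 0/0; apply L'Hôpital's rule 4 times.
After differentiating numerator and denominator 4 times the quotient is (32*cos(2*z) + 96/(z - 1)^5)/(24); at z = 0 this is -8/3.

-8/3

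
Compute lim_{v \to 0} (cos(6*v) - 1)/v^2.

Direct substitution gives 0/0.
Apply L'Hôpital: lim (-6*sin(6*v))/(2*v), still 0/0.
After 2 applications of L'Hôpital's rule the quotient is (-36*cos(6*v))/(2); substituting v = 0 gives -18.

-18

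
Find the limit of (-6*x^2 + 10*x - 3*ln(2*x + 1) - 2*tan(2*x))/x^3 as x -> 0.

-40/3

Substitution gives 0/0; apply L'Hôpital's rule 3 times.
After differentiating numerator and denominator 3 times the quotient is (-64*tan(2*x)^2/cos(2*x)^2 - 32/cos(2*x)^4 - 48/(2*x + 1)^3)/(6); at x = 0 this is -40/3.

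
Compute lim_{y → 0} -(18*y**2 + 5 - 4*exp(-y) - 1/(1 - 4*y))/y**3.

Substitution gives 0/0 (the numerator vanishes to order 3).
Expand each term to order y^3: the coefficient of y^3 in −1/(1 - 4y) is -64 and in -4·e^(-y) is 2/3.
Lower-order terms cancel with the polynomial part, so the numerator is (-190/3)·y^3 + o(y^3), and the limit is (-190/3)/(-1) = 190/3.

190/3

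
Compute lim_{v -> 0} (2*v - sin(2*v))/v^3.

Direct substitution gives 0/0.
Apply L'Hôpital: lim (2 - 2*cos(2*v))/(3*v^2), still 0/0.
Apply L'Hôpital: lim (4*sin(2*v))/(6*v), still 0/0.
After 3 applications of L'Hôpital's rule the quotient is (8*cos(2*v))/(6); substituting v = 0 gives 4/3.

4/3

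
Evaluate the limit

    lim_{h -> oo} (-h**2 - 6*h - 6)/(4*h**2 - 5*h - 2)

Numerator and denominator both have degree 2.
Dividing every term by h^2, all lower-order terms vanish and the limit is the ratio of leading coefficients, -1/(4) = -1/4.

-1/4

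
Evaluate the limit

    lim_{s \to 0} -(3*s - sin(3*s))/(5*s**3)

Direct substitution gives 0/0.
Apply L'Hôpital: lim (3 - 3*cos(3*s))/(-15*s^2), still 0/0.
Apply L'Hôpital: lim (9*sin(3*s))/(-30*s), still 0/0.
After 3 applications of L'Hôpital's rule the quotient is (27*cos(3*s))/(-30); substituting s = 0 gives -9/10.

-9/10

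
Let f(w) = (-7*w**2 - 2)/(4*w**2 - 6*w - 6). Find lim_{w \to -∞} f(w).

-7/4

Numerator and denominator both have degree 2.
Dividing every term by w^2, all lower-order terms vanish and the limit is the ratio of leading coefficients, -7/(4) = -7/4.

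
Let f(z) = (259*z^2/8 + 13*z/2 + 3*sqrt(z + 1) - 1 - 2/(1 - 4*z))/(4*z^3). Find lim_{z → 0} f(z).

-2045/64

Substitution gives 0/0; apply L'Hôpital's rule 3 times.
After differentiating numerator and denominator 3 times the quotient is (-768/(4*z - 1)^4 + 9/(8*(z + 1)^(5/2)))/(24); at z = 0 this is -2045/64.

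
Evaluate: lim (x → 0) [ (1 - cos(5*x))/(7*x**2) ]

Substitution gives 0/0.
Use (1 − cos u)/u² → 1/2 with u = 5x: the limit is 5²/(2·7) = 25/14.

25/14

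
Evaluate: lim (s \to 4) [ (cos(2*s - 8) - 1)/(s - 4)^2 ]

Direct substitution gives 0/0.
Apply L'Hôpital: lim (-2*sin(2*s - 8))/(2*s - 8), still 0/0.
After 2 applications of L'Hôpital's rule the quotient is (-4*cos(2*s - 8))/(2); substituting s = 4 gives -2.

-2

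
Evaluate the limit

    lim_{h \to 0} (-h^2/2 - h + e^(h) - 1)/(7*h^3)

Direct substitution gives 0/0.
Apply L'Hôpital: lim (-h + e^(h) - 1)/(21*h^2), still 0/0.
Apply L'Hôpital: lim (e^(h) - 1)/(42*h), still 0/0.
After 3 applications of L'Hôpital's rule the quotient is (e^(h))/(42); substituting h = 0 gives 1/42.

1/42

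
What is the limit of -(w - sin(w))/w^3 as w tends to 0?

Direct substitution gives 0/0.
Apply L'Hôpital: lim (1 - cos(w))/(-3*w^2), still 0/0.
Apply L'Hôpital: lim (sin(w))/(-6*w), still 0/0.
After 3 applications of L'Hôpital's rule the quotient is (cos(w))/(-6); substituting w = 0 gives -1/6.

-1/6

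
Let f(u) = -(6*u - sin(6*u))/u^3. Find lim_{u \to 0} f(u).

Direct substitution gives 0/0.
Apply L'Hôpital: lim (6 - 6*cos(6*u))/(-3*u^2), still 0/0.
Apply L'Hôpital: lim (36*sin(6*u))/(-6*u), still 0/0.
After 3 applications of L'Hôpital's rule the quotient is (216*cos(6*u))/(-6); substituting u = 0 gives -36.

-36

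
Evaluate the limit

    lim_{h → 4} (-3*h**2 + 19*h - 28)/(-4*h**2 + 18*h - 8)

5/14

Direct substitution gives 0/0, so factor. Both numerator and denominator have (h - 4) as a factor.
After cancelling, the expression reduces to (7 - 3*h)/(2 - 4*h).
Substituting h = 4 gives 5/14.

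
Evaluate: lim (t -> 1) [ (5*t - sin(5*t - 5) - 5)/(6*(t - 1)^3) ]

125/36

Direct substitution gives 0/0.
Apply L'Hôpital: lim (5 - 5*cos(5*t - 5))/(18*(t - 1)^2), still 0/0.
Apply L'Hôpital: lim (25*sin(5*t - 5))/(36*t - 36), still 0/0.
After 3 applications of L'Hôpital's rule the quotient is (125*cos(5*t - 5))/(36); substituting t = 1 gives 125/36.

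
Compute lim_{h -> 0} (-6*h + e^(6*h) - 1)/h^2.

18

Direct substitution gives 0/0.
Apply L'Hôpital: lim (6*e^(6*h) - 6)/(2*h), still 0/0.
After 2 applications of L'Hôpital's rule the quotient is (36*e^(6*h))/(2); substituting h = 0 gives 18.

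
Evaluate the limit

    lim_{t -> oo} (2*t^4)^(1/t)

1

Base → ∞ and exponent → 0: an ∞^0 form.
Take logs: (1/t)·ln(2·t^4) = (ln 2 + 4·ln t)/t → 0.
So the limit is e^0 = 1.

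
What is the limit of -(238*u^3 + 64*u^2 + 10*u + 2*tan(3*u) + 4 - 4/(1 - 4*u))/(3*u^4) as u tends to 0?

1024/3

Substitution gives 0/0; apply L'Hôpital's rule 4 times.
After differentiating numerator and denominator 4 times the quotient is (3888*tan(3*u)^3/cos(3*u)^2 + 2592*tan(3*u)/cos(3*u)^2 + 24576/(4*u - 1)^5)/(-72); at u = 0 this is 1024/3.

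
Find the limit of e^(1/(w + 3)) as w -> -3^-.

As w → -3⁻, 1/(w + 3) → −∞, so e^(1/(w + 3)) → 0.

0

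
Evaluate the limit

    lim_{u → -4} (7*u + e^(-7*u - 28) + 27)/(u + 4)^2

Direct substitution gives 0/0.
Apply L'Hôpital: lim (7 - 7*e^(-7*u - 28))/(2*u + 8), still 0/0.
After 2 applications of L'Hôpital's rule the quotient is (49*e^(-7*u - 28))/(2); substituting u = -4 gives 49/2.

49/2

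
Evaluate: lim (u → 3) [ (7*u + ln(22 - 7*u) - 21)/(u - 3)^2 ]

Direct substitution gives 0/0.
Apply L'Hôpital: lim (7 - 7/(22 - 7*u))/(2*u - 6), still 0/0.
After 2 applications of L'Hôpital's rule the quotient is (-49/(22 - 7*u)^2)/(2); substituting u = 3 gives -49/2.

-49/2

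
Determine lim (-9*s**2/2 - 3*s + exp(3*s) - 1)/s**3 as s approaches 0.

9/2

Direct substitution gives 0/0.
Apply L'Hôpital: lim (-9*s + 3*e^(3*s) - 3)/(3*s^2), still 0/0.
Apply L'Hôpital: lim (9*e^(3*s) - 9)/(6*s), still 0/0.
After 3 applications of L'Hôpital's rule the quotient is (27*e^(3*s))/(6); substituting s = 0 gives 9/2.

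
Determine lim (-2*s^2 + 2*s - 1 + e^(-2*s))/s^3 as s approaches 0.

-4/3

Direct substitution gives 0/0.
Apply L'Hôpital: lim (-4*s + 2 - 2*e^(-2*s))/(3*s^2), still 0/0.
Apply L'Hôpital: lim (-4 + 4*e^(-2*s))/(6*s), still 0/0.
After 3 applications of L'Hôpital's rule the quotient is (-8*e^(-2*s))/(6); substituting s = 0 gives -4/3.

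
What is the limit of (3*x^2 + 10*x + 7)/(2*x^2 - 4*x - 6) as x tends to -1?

Since x = -1 makes numerator and denominator zero, (x + 1) divides both.
Cancelling it gives (3*x + 7)/(2*x - 6); now plug in x = -1 to get -1/2.

-1/2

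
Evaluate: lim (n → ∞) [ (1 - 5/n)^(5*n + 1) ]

Let L be the limit and take ln: ln L = lim (5n + 1)·ln(1 - 5/n) = lim (5n + 1)·(-5/n + O(1/n²)) = -25.
Hence L = e^(-25).

e^(-25)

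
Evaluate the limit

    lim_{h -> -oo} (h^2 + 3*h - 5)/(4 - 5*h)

The numerator has higher degree (2 > 1); the quotient behaves like (1/(-5))·h^1 for large |h|.
As h → −∞ this diverges to ∞.

∞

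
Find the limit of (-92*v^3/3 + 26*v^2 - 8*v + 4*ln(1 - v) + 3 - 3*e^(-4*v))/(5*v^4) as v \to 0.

Substitution gives 0/0; apply L'Hôpital's rule 4 times.
After differentiating numerator and denominator 4 times the quotient is (-768*e^(-4*v) - 24/(v - 1)^4)/(120); at v = 0 this is -33/5.

-33/5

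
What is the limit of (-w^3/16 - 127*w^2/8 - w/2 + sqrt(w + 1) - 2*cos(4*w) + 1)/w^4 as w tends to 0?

Substitution gives 0/0 (the numerator vanishes to order 4).
Expand each term to order w^4: the coefficient of w^4 in -2·cos(4w) is -64/3 and in √(1 + w) is -5/128.
Lower-order terms cancel with the polynomial part, so the numerator is (-8207/384)·w^4 + o(w^4), and the limit is (-8207/384)/(1) = -8207/384.

-8207/384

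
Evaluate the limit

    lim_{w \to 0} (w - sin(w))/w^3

Direct substitution gives 0/0.
Apply L'Hôpital: lim (1 - cos(w))/(3*w^2), still 0/0.
Apply L'Hôpital: lim (sin(w))/(6*w), still 0/0.
After 3 applications of L'Hôpital's rule the quotient is (cos(w))/(6); substituting w = 0 gives 1/6.

1/6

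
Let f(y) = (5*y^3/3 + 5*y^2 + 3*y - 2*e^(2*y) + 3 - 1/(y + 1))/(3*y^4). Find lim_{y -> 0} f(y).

-7/9

Substitution gives 0/0 (the numerator vanishes to order 4).
Expand each term to order y^4: the coefficient of y^4 in −1/(1 + y) is -1 and in -2·e^(2y) is -4/3.
Lower-order terms cancel with the polynomial part, so the numerator is (-7/3)·y^4 + o(y^4), and the limit is (-7/3)/(3) = -7/9.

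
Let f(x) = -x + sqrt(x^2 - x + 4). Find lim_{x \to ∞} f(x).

This has the form ∞ − ∞. Multiply and divide by the conjugate √(x^2 - x + 4) + x.
That gives (-x + 4) / (√(x^2 - x + 4) + x).
Divide numerator and denominator by x: the limit is -1/(2·1) = -1/2.

-1/2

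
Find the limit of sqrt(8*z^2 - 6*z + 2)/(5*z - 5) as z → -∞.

-2*√(2)/5

For large |z|, √(8*z^2 - 6*z + 2) ≈ √8·|z| and the denominator ≈ 5z.
Since z → −∞, |z| = −z, giving −√8/(5) = -2*√(2)/5.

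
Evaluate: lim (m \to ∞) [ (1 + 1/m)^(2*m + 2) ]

Write it as [(1 + 1/m)^m]^(2) · (1 + 1/m)^(2). The bracketed term tends to e^(1) and the second factor to 1, so the limit is e^(2).

e^(2)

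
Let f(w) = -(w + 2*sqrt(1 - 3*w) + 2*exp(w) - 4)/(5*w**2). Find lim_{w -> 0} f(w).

1/4

Substitution gives 0/0; apply L'Hôpital's rule 2 times.
After differentiating numerator and denominator 2 times the quotient is (2*e^(w) - 9/(2*(1 - 3*w)^(3/2)))/(-10); at w = 0 this is 1/4.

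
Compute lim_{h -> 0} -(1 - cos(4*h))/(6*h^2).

-4/3

Substitution gives 0/0.
Use (1 − cos u)/u² → 1/2 with u = 4h: the limit is 4²/(2·(-6)) = -4/3.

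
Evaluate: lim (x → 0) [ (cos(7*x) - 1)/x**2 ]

Direct substitution gives 0/0.
Apply L'Hôpital: lim (-7*sin(7*x))/(2*x), still 0/0.
After 2 applications of L'Hôpital's rule the quotient is (-49*cos(7*x))/(2); substituting x = 0 gives -49/2.

-49/2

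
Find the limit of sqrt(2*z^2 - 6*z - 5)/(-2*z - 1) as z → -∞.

√(2)/2

For large |z|, √(2*z^2 - 6*z - 5) ≈ √2·|z| and the denominator ≈ -2z.
Since z → −∞, |z| = −z, giving −√2/(-2) = √(2)/2.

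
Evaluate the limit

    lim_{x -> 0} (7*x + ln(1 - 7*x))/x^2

Direct substitution gives 0/0.
Apply L'Hôpital: lim (7 - 7/(1 - 7*x))/(2*x), still 0/0.
After 2 applications of L'Hôpital's rule the quotient is (-49/(1 - 7*x)^2)/(2); substituting x = 0 gives -49/2.

-49/2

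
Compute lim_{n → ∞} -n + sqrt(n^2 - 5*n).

An ∞ − ∞ form. Rationalising with the conjugate, the difference becomes (-5n) / (√(n^2 - 5*n) + n).
For large n the denominator behaves like 2·n, so the quotient tends to -5/2 = -5/2.

-5/2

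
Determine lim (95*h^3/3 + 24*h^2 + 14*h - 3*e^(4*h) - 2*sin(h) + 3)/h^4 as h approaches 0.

Substitution gives 0/0 (the numerator vanishes to order 4).
Expand each term to order h^4: the coefficient of h^4 in -2·sin(h) is 0 and in -3·e^(4h) is -32.
Lower-order terms cancel with the polynomial part, so the numerator is (-32)·h^4 + o(h^4), and the limit is (-32)/(1) = -32.

-32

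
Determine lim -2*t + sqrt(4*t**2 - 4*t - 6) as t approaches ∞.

An ∞ − ∞ form. Rationalising with the conjugate, the difference becomes (-4t - 6) / (√(4*t^2 - 4*t - 6) + 2t).
For large t the denominator behaves like 2·2t, so the quotient tends to -4/4 = -1.

-1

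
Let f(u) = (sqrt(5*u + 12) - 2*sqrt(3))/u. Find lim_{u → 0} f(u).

Substitution gives 0/0. Multiply numerator and denominator by the conjugate √(12 + 5u) + √12.
The numerator becomes (12 + 5u) − 12 = 5u, so the expression simplifies to 5/(√(12 + 5u) + √12).
Letting u → 0 gives 5/(2√12) = 5*√(3)/12.

5*√(3)/12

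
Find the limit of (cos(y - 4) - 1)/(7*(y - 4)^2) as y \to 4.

-1/14

Direct substitution gives 0/0.
Apply L'Hôpital: lim (-sin(y - 4))/(14*y - 56), still 0/0.
After 2 applications of L'Hôpital's rule the quotient is (-cos(y - 4))/(14); substituting y = 4 gives -1/14.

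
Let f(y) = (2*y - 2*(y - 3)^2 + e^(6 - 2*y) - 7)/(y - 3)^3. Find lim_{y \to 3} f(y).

Direct substitution gives 0/0.
Apply L'Hôpital: lim (-4*y - 2*e^(6 - 2*y) + 14)/(3*(y - 3)^2), still 0/0.
Apply L'Hôpital: lim (4*e^(6 - 2*y) - 4)/(6*y - 18), still 0/0.
After 3 applications of L'Hôpital's rule the quotient is (-8*e^(6 - 2*y))/(6); substituting y = 3 gives -4/3.

-4/3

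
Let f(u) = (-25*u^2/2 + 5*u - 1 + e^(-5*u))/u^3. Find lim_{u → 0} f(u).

-125/6

Direct substitution gives 0/0.
Apply L'Hôpital: lim (-25*u + 5 - 5*e^(-5*u))/(3*u^2), still 0/0.
Apply L'Hôpital: lim (-25 + 25*e^(-5*u))/(6*u), still 0/0.
After 3 applications of L'Hôpital's rule the quotient is (-125*e^(-5*u))/(6); substituting u = 0 gives -125/6.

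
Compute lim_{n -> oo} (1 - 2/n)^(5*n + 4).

e^(-10)

Write it as [(1 - 2/n)^n]^(5) · (1 - 2/n)^(4). The bracketed term tends to e^(-2) and the second factor to 1, so the limit is e^(-10).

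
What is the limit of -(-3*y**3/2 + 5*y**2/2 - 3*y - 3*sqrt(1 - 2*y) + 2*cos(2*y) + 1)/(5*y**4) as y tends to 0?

Substitution gives 0/0; apply L'Hôpital's rule 4 times.
After differentiating numerator and denominator 4 times the quotient is (32*cos(2*y) + 45/(1 - 2*y)^(7/2))/(-120); at y = 0 this is -77/120.

-77/120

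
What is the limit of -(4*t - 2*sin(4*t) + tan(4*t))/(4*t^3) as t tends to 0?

Substitution gives 0/0 (the numerator vanishes to order 3).
Expand each term to order t^3: the coefficient of t^3 in -2·sin(4t) is 64/3 and in tan(4t) is 64/3.
Lower-order terms cancel with the polynomial part, so the numerator is (128/3)·t^3 + o(t^3), and the limit is (128/3)/(-4) = -32/3.

-32/3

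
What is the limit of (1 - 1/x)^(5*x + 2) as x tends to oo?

Let L be the limit and take ln: ln L = lim (5x + 2)·ln(1 - 1/x) = lim (5x + 2)·(-1/x + O(1/x²)) = -5.
Hence L = e^(-5).

e^(-5)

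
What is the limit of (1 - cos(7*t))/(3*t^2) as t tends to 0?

49/6

Substitution gives 0/0.
Use (1 − cos u)/u² → 1/2 with u = 7t: the limit is 7²/(2·3) = 49/6.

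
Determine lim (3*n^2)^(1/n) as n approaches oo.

1

Base → ∞ and exponent → 0: an ∞^0 form.
Take logs: (1/n)·ln(3·n^2) = (ln 3 + 2·ln n)/n → 0.
So the limit is e^0 = 1.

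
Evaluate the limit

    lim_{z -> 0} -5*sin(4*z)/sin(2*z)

-10

Substitution gives 0/0.
Divide numerator and denominator by z: sin(4z)/z → 4 and sin(2z)/z → 2, so the limit is -5·4/2 = -10.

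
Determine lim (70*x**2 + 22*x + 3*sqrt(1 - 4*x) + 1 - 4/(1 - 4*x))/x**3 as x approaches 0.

-268

Substitution gives 0/0; apply L'Hôpital's rule 3 times.
After differentiating numerator and denominator 3 times the quotient is (-1536/(4*x - 1)^4 - 72*(4*x - 1)^4/(1 - 4*x)^(13/2))/(6); at x = 0 this is -268.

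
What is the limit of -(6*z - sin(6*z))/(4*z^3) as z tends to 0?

Direct substitution gives 0/0.
Apply L'Hôpital: lim (6 - 6*cos(6*z))/(-12*z^2), still 0/0.
Apply L'Hôpital: lim (36*sin(6*z))/(-24*z), still 0/0.
After 3 applications of L'Hôpital's rule the quotient is (216*cos(6*z))/(-24); substituting z = 0 gives -9.

-9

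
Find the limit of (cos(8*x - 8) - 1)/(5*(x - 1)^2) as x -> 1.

Direct substitution gives 0/0.
Apply L'Hôpital: lim (-8*sin(8*x - 8))/(10*x - 10), still 0/0.
After 2 applications of L'Hôpital's rule the quotient is (-64*cos(8*x - 8))/(10); substituting x = 1 gives -32/5.

-32/5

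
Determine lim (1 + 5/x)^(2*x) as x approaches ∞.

The base → 1 and the exponent → ∞: a 1^∞ form.
Take logarithms: (2x)·ln(1 + 5/x). Since ln(1+u) ~ u for small u, this behaves like (2x)·(5/x) → 10.
So the limit is e^(10).

e^(10)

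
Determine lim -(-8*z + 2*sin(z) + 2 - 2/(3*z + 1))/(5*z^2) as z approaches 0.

18/5

Substitution gives 0/0 (the numerator vanishes to order 2).
Expand each term to order z^2: the coefficient of z^2 in -2·1/(1 + 3z) is -18 and in 2·sin(z) is 0.
Lower-order terms cancel with the polynomial part, so the numerator is (-18)·z^2 + o(z^2), and the limit is (-18)/(-5) = 18/5.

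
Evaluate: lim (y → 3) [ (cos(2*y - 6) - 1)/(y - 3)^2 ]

Direct substitution gives 0/0.
Apply L'Hôpital: lim (-2*sin(2*y - 6))/(2*y - 6), still 0/0.
After 2 applications of L'Hôpital's rule the quotient is (-4*cos(2*y - 6))/(2); substituting y = 3 gives -2.

-2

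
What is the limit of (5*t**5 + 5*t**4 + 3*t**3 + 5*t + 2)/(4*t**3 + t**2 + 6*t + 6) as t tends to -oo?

∞

The numerator has higher degree (5 > 3); the quotient behaves like (5/(4))·t^2 for large |t|.
As t → −∞ this diverges to ∞.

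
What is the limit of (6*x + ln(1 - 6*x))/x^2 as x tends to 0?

Direct substitution gives 0/0.
Apply L'Hôpital: lim (6 - 6/(1 - 6*x))/(2*x), still 0/0.
After 2 applications of L'Hôpital's rule the quotient is (-36/(1 - 6*x)^2)/(2); substituting x = 0 gives -18.

-18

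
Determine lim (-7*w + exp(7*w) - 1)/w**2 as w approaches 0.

49/2

Direct substitution gives 0/0.
Apply L'Hôpital: lim (7*e^(7*w) - 7)/(2*w), still 0/0.
After 2 applications of L'Hôpital's rule the quotient is (49*e^(7*w))/(2); substituting w = 0 gives 49/2.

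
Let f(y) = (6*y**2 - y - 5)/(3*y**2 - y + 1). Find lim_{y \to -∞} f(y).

Numerator and denominator both have degree 2.
Dividing every term by y^2, all lower-order terms vanish and the limit is the ratio of leading coefficients, 6/(3) = 2.

2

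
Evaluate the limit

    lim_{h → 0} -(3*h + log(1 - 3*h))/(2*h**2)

Direct substitution gives 0/0.
Apply L'Hôpital: lim (3 - 3/(1 - 3*h))/(-4*h), still 0/0.
After 2 applications of L'Hôpital's rule the quotient is (-9/(1 - 3*h)^2)/(-4); substituting h = 0 gives 9/4.

9/4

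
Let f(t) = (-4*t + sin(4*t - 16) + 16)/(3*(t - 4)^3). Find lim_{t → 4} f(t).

Direct substitution gives 0/0.
Apply L'Hôpital: lim (4*cos(4*t - 16) - 4)/(9*(t - 4)^2), still 0/0.
Apply L'Hôpital: lim (-16*sin(4*t - 16))/(18*t - 72), still 0/0.
After 3 applications of L'Hôpital's rule the quotient is (-64*cos(4*t - 16))/(18); substituting t = 4 gives -32/9.

-32/9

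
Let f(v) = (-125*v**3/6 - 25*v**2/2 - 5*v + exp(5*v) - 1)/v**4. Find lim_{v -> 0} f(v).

625/24

Direct substitution gives 0/0.
Apply L'Hôpital: lim (-125*v^2/2 - 25*v + 5*e^(5*v) - 5)/(4*v^3), still 0/0.
Apply L'Hôpital: lim (-125*v + 25*e^(5*v) - 25)/(12*v^2), still 0/0.
Apply L'Hôpital: lim (125*e^(5*v) - 125)/(24*v), still 0/0.
After 4 applications of L'Hôpital's rule the quotient is (625*e^(5*v))/(24); substituting v = 0 gives 625/24.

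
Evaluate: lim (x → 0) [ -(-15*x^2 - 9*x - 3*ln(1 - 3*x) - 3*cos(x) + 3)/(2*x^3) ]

-27/2

Substitution gives 0/0; apply L'Hôpital's rule 3 times.
After differentiating numerator and denominator 3 times the quotient is (-3*sin(x) - 162/(3*x - 1)^3)/(-12); at x = 0 this is -27/2.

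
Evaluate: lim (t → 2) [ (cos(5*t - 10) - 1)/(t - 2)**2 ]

Direct substitution gives 0/0.
Apply L'Hôpital: lim (-5*sin(5*t - 10))/(2*t - 4), still 0/0.
After 2 applications of L'Hôpital's rule the quotient is (-25*cos(5*t - 10))/(2); substituting t = 2 gives -25/2.

-25/2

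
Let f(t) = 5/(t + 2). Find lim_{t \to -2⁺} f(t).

As t → -2⁺, (t + 2) → 0⁺, so (t + 2)^1 → 0⁺ and 5/(t + 2)^1 → ∞.

∞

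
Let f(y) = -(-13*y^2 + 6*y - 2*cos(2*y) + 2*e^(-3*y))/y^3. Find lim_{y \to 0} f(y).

9

Substitution gives 0/0; apply L'Hôpital's rule 3 times.
After differentiating numerator and denominator 3 times the quotient is (-16*sin(2*y) - 54*e^(-3*y))/(-6); at y = 0 this is 9.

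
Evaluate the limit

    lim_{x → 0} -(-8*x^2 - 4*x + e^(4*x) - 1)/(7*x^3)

Direct substitution gives 0/0.
Apply L'Hôpital: lim (-16*x + 4*e^(4*x) - 4)/(-21*x^2), still 0/0.
Apply L'Hôpital: lim (16*e^(4*x) - 16)/(-42*x), still 0/0.
After 3 applications of L'Hôpital's rule the quotient is (64*e^(4*x))/(-42); substituting x = 0 gives -32/21.

-32/21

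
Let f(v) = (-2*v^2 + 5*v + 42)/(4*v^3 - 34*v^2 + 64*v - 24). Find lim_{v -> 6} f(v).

Since v = 6 makes numerator and denominator zero, (v - 6) divides both.
Cancelling it gives (-2*v - 7)/(4*v^2 - 10*v + 4); now plug in v = 6 to get -19/88.

-19/88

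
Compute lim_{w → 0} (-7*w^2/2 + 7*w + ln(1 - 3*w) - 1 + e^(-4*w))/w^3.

Substitution gives 0/0 (the numerator vanishes to order 3).
Expand each term to order w^3: the coefficient of w^3 in e^(-4w) is -32/3 and in ln(1 - 3w) is -9.
Lower-order terms cancel with the polynomial part, so the numerator is (-59/3)·w^3 + o(w^3), and the limit is (-59/3)/(1) = -59/3.

-59/3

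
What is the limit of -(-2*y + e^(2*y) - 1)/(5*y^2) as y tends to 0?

Direct substitution gives 0/0.
Apply L'Hôpital: lim (2*e^(2*y) - 2)/(-10*y), still 0/0.
After 2 applications of L'Hôpital's rule the quotient is (4*e^(2*y))/(-10); substituting y = 0 gives -2/5.

-2/5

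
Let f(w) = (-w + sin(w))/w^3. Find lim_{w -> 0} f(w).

Direct substitution gives 0/0.
Apply L'Hôpital: lim (cos(w) - 1)/(3*w^2), still 0/0.
Apply L'Hôpital: lim (-sin(w))/(6*w), still 0/0.
After 3 applications of L'Hôpital's rule the quotient is (-cos(w))/(6); substituting w = 0 gives -1/6.

-1/6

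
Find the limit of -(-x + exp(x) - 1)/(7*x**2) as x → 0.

Direct substitution gives 0/0.
Apply L'Hôpital: lim (e^(x) - 1)/(-14*x), still 0/0.
After 2 applications of L'Hôpital's rule the quotient is (e^(x))/(-14); substituting x = 0 gives -1/14.

-1/14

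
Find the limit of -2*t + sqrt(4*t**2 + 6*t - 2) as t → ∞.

3/2

An ∞ − ∞ form. Rationalising with the conjugate, the difference becomes (6t - 2) / (√(4*t^2 + 6*t - 2) + 2t).
For large t the denominator behaves like 2·2t, so the quotient tends to 6/4 = 3/2.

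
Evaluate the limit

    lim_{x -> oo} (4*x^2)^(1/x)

1

Base → ∞ and exponent → 0: an ∞^0 form.
Take logs: (1/x)·ln(4·x^2) = (ln 4 + 2·ln x)/x → 0.
So the limit is e^0 = 1.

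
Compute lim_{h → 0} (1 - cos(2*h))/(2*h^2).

Substitution gives 0/0.
Use (1 − cos u)/u² → 1/2 with u = 2h: the limit is 2²/(2·2) = 1.

1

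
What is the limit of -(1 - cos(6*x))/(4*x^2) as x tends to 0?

-9/2

Substitution gives 0/0.
Use (1 − cos u)/u² → 1/2 with u = 6x: the limit is 6²/(2·(-4)) = -9/2.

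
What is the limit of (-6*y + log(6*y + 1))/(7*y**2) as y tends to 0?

-18/7

Direct substitution gives 0/0.
Apply L'Hôpital: lim (-6 + 6/(6*y + 1))/(14*y), still 0/0.
After 2 applications of L'Hôpital's rule the quotient is (-36/(6*y + 1)^2)/(14); substituting y = 0 gives -18/7.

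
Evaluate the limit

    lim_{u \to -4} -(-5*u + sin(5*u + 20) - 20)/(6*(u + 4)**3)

125/36

Direct substitution gives 0/0.
Apply L'Hôpital: lim (5*cos(5*u + 20) - 5)/(-18*(u + 4)^2), still 0/0.
Apply L'Hôpital: lim (-25*sin(5*u + 20))/(-36*u - 144), still 0/0.
After 3 applications of L'Hôpital's rule the quotient is (-125*cos(5*u + 20))/(-36); substituting u = -4 gives 125/36.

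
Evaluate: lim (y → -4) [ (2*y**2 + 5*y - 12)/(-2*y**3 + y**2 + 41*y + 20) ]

11/63

Direct substitution gives 0/0, so factor. Both numerator and denominator have (y + 4) as a factor.
After cancelling, the expression reduces to (2*y - 3)/(-2*y^2 + 9*y + 5).
Substituting y = -4 gives 11/63.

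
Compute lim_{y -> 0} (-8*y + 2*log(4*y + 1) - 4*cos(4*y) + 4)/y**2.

16

Substitution gives 0/0 (the numerator vanishes to order 2).
Expand each term to order y^2: the coefficient of y^2 in 2·ln(1 + 4y) is -16 and in -4·cos(4y) is 32.
Lower-order terms cancel with the polynomial part, so the numerator is (16)·y^2 + o(y^2), and the limit is (16)/(1) = 16.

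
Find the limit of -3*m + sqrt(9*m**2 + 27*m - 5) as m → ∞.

This has the form ∞ − ∞. Multiply and divide by the conjugate √(9*m^2 + 27*m - 5) + 3m.
That gives (27m - 5) / (√(9*m^2 + 27*m - 5) + 3m).
Divide numerator and denominator by m: the limit is 27/(2·3) = 9/2.

9/2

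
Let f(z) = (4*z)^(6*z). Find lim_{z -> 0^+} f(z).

Base → 0⁺ and exponent → 0⁺: a 0^0 form.
Take logs: 6z·ln(4z). This is 0·(−∞); rewriting as ln(4z)/(1/(6z)) and applying L'Hôpital gives 0.
Hence the limit is e^0 = 1.

1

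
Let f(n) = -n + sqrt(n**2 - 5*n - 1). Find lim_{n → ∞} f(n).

This has the form ∞ − ∞. Multiply and divide by the conjugate √(n^2 - 5*n - 1) + n.
That gives (-5n - 1) / (√(n^2 - 5*n - 1) + n).
Divide numerator and denominator by n: the limit is -5/(2·1) = -5/2.

-5/2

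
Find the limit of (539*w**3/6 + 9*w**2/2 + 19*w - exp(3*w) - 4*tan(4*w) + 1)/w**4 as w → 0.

Substitution gives 0/0 (the numerator vanishes to order 4).
Expand each term to order w^4: the coefficient of w^4 in -4·tan(4w) is 0 and in −e^(3w) is -27/8.
Lower-order terms cancel with the polynomial part, so the numerator is (-27/8)·w^4 + o(w^4), and the limit is (-27/8)/(1) = -27/8.

-27/8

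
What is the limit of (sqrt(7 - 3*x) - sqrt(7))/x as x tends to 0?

-3*√(7)/14

Substitution gives 0/0. Multiply numerator and denominator by the conjugate √(7 - 3x) + √7.
The numerator becomes (7 - 3x) − 7 = -3x, so the expression simplifies to -3/(√(7 - 3x) + √7).
Letting x → 0 gives -3/(2√7) = -3*√(7)/14.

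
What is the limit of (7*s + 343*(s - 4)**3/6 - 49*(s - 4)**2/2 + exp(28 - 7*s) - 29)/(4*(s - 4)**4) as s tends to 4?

2401/96

Direct substitution gives 0/0.
Apply L'Hôpital: lim (-49*s + 343*(s - 4)^2/2 - 7*e^(28 - 7*s) + 203)/(16*(s - 4)^3), still 0/0.
Apply L'Hôpital: lim (343*s + 49*e^(28 - 7*s) - 1421)/(48*(s - 4)^2), still 0/0.
Apply L'Hôpital: lim (343 - 343*e^(28 - 7*s))/(96*s - 384), still 0/0.
After 4 applications of L'Hôpital's rule the quotient is (2401*e^(28 - 7*s))/(96); substituting s = 4 gives 2401/96.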